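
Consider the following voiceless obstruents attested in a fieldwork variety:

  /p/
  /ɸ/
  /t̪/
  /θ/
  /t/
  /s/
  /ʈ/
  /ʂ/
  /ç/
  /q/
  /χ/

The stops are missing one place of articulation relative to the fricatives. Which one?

palatal

Stop: /p/ (bilabial), /t̪/ (dental), /t/ (alveolar), /ʈ/ (retroflex), /q/ (uvular).
Fricative: /ɸ/ (bilabial), /θ/ (dental), /s/ (alveolar), /ʂ/ (retroflex), /ç/ (palatal), /χ/ (uvular).
Every place of articulation has a stop member except palatal, where /c/ would be expected.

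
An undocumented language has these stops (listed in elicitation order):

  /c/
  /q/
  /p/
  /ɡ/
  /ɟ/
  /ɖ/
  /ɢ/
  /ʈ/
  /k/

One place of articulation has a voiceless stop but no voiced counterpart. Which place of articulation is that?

bilabial

bilabial: voiceless /p/, voiced —.
retroflex: voiceless /ʈ/, voiced /ɖ/.
palatal: voiceless /c/, voiced /ɟ/.
velar: voiceless /k/, voiced /ɡ/.
uvular: voiceless /q/, voiced /ɢ/.
Every place of articulation has a voiced member except bilabial, where /b/ would be expected.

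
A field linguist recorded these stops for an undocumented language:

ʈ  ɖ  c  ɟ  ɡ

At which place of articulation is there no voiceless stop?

place of articulation  voiceless  voiced  
retroflex         ʈ         ɖ       
palatal           c         ɟ       
velar             —         ɡ       
Every place of articulation has a voiceless member except velar, where /k/ would be expected.

velar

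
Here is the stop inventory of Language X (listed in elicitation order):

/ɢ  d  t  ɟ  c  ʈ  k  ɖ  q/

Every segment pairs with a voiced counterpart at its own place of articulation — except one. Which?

/k/

Alveolar: /t/ ~ /d/
Retroflex: /ʈ/ ~ /ɖ/
Palatal: /c/ ~ /ɟ/
Uvular: /q/ ~ /ɢ/
Velar: only /k/ (voiceless); no voiced partner.
So /k/ is the unpaired segment.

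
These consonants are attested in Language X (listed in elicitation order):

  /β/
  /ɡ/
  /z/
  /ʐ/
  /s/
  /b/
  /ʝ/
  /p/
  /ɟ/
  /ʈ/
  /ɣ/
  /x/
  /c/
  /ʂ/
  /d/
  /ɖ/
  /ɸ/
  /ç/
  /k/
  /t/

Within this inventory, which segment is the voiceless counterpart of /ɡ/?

/k/

/ɡ/ is a voiced velar stop.
The voiceless counterpart is a voiceless velar stop — in this inventory, /k/.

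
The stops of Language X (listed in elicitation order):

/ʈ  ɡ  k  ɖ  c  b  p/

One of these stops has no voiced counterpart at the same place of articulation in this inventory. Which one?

/c/

Bilabial: /p/ ~ /b/
Retroflex: /ʈ/ ~ /ɖ/
Velar: /k/ ~ /ɡ/
Palatal: only /c/ (voiceless); no voiced partner.
So /c/ is the unpaired segment.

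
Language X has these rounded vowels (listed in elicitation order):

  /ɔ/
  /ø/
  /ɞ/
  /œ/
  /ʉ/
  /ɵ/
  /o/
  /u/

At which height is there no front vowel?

high

Front: /ø/ (high-mid), /œ/ (low-mid).
Central: /ʉ/ (high), /ɵ/ (high-mid), /ɞ/ (low-mid).
Back: /u/ (high), /o/ (high-mid), /ɔ/ (low-mid).
Every height has a front member except high, where /y/ would be expected.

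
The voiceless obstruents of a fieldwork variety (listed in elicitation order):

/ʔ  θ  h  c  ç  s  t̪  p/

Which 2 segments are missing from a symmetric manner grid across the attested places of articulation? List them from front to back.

bilabial: stop /p/, fricative —.
dental: stop /t̪/, fricative /θ/.
alveolar: stop —, fricative /s/.
palatal: stop /c/, fricative /ç/.
glottal: stop /ʔ/, fricative /h/.
Gaps, from front to back: bilabial lacks fricative (/ɸ/); alveolar lacks stop (/t/).

/ɸ/, /t/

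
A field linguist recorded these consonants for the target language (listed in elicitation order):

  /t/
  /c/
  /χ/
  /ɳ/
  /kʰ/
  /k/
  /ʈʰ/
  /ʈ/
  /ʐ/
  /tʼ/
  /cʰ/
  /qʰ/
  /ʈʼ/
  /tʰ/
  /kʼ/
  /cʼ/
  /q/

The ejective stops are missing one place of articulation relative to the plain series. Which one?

uvular

alveolar: plain /t/, aspirated /tʰ/, ejective /tʼ/.
retroflex: plain /ʈ/, aspirated /ʈʰ/, ejective /ʈʼ/.
palatal: plain /c/, aspirated /cʰ/, ejective /cʼ/.
velar: plain /k/, aspirated /kʰ/, ejective /kʼ/.
uvular: plain /q/, aspirated /qʰ/, ejective —.
Every place of articulation has an ejective member except uvular, where /qʼ/ would be expected.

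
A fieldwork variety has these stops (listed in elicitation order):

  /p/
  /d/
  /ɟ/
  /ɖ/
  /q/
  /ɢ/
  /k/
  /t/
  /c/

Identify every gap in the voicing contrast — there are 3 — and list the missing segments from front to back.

Voiceless: /p/ (bilabial), /t/ (alveolar), /c/ (palatal), /k/ (velar), /q/ (uvular).
Voiced: /d/ (alveolar), /ɖ/ (retroflex), /ɟ/ (palatal), /ɢ/ (uvular).
Gaps, from front to back: bilabial lacks voiced (/b/); retroflex lacks voiceless (/ʈ/); velar lacks voiced (/ɡ/).

/b/, /ʈ/, /ɡ/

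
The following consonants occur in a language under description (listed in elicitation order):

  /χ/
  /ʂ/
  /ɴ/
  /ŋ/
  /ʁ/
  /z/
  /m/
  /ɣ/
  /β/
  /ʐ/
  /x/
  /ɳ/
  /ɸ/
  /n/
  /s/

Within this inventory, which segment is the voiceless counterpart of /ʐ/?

/ʐ/ is a voiced retroflex fricative.
The voiceless counterpart is a voiceless retroflex fricative — in this inventory, /ʂ/.

/ʂ/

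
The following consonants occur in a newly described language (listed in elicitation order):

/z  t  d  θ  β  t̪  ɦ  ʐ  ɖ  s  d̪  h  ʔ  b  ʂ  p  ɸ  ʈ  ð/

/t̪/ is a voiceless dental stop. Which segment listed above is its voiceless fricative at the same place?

/θ/

The voiceless fricative at the same place is a voiceless dental fricative — in this inventory, /θ/.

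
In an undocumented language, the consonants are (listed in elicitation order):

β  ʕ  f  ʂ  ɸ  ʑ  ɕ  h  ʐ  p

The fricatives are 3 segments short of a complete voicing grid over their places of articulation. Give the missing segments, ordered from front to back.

Voiceless: /ɸ/ (bilabial), /f/ (labiodental), /ʂ/ (retroflex), /ɕ/ (alveolo-palatal), /h/ (glottal).
Voiced: /β/ (bilabial), /ʐ/ (retroflex), /ʑ/ (alveolo-palatal), /ʕ/ (pharyngeal).
Gaps, from front to back: labiodental lacks voiced (/v/); pharyngeal lacks voiceless (/ħ/); glottal lacks voiced (/ɦ/).

/v/, /ħ/, /ɦ/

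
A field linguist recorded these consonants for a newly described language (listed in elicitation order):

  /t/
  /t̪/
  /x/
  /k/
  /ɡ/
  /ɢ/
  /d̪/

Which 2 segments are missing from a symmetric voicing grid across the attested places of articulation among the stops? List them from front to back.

/d/, /q/

dental: voiceless /t̪/, voiced /d̪/.
alveolar: voiceless /t/, voiced —.
velar: voiceless /k/, voiced /ɡ/.
uvular: voiceless —, voiced /ɢ/.
Gaps, from front to back: alveolar lacks voiced (/d/); uvular lacks voiceless (/q/).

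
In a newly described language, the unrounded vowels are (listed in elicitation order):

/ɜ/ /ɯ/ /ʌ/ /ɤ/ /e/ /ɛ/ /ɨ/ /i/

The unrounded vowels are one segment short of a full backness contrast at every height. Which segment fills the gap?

height            front     central   back    
high              i         ɨ         ɯ       
high-mid          e         —         ɤ       
low-mid           ɛ         ɜ         ʌ       
The high-mid row has no central member, so the gap is the high-mid central unrounded vowel /ɘ/.

/ɘ/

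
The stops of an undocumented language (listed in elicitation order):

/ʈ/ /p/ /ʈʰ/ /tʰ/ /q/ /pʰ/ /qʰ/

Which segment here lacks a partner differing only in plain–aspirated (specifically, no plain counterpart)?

Bilabial: /p/ ~ /pʰ/
Retroflex: /ʈ/ ~ /ʈʰ/
Uvular: /q/ ~ /qʰ/
Alveolar: only /tʰ/ (aspirated); no plain partner.
So /tʰ/ is the unpaired segment.

/tʰ/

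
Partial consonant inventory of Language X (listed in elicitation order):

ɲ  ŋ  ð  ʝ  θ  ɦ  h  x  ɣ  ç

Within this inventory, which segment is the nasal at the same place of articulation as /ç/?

/ɲ/

/ç/ is a voiceless palatal fricative.
The nasal at the same place is a palatal nasal — in this inventory, /ɲ/.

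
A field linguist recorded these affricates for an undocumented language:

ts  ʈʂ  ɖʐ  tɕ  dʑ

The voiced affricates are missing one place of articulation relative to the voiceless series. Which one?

alveolar

place of articulation  voiceless  voiced  
alveolar          ts        —       
retroflex         ʈʂ        ɖʐ      
alveolo-palatal   tɕ        dʑ      
Every place of articulation has a voiced member except alveolar, where /dz/ would be expected.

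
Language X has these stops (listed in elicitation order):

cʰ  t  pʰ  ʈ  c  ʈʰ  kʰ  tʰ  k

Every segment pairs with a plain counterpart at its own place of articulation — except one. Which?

Alveolar: /t/ ~ /tʰ/
Retroflex: /ʈ/ ~ /ʈʰ/
Palatal: /c/ ~ /cʰ/
Velar: /k/ ~ /kʰ/
Bilabial: only /pʰ/ (aspirated); no plain partner.
So /pʰ/ is the unpaired segment.

/pʰ/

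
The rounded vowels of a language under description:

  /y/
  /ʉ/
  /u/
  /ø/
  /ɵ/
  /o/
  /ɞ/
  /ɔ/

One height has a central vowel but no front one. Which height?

low-mid

high: front /y/, central /ʉ/, back /u/.
high-mid: front /ø/, central /ɵ/, back /o/.
low-mid: front —, central /ɞ/, back /ɔ/.
Every height has a front member except low-mid, where /œ/ would be expected.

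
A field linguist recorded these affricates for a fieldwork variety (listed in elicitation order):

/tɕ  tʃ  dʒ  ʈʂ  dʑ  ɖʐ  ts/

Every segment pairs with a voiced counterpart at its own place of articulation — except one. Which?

/ts/

Postalveolar: /tʃ/ ~ /dʒ/
Retroflex: /ʈʂ/ ~ /ɖʐ/
Alveolo-palatal: /tɕ/ ~ /dʑ/
Alveolar: only /ts/ (voiceless); no voiced partner.
So /ts/ is the unpaired segment.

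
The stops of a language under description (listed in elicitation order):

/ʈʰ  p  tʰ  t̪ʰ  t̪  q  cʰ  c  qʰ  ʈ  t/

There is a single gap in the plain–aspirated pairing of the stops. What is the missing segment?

/pʰ/

Plain: /p/ (bilabial), /t̪/ (dental), /t/ (alveolar), /ʈ/ (retroflex), /c/ (palatal), /q/ (uvular).
Aspirated: /t̪ʰ/ (dental), /tʰ/ (alveolar), /ʈʰ/ (retroflex), /cʰ/ (palatal), /qʰ/ (uvular).
The bilabial row has no aspirated member, so the gap is the aspirated bilabial stop /pʰ/.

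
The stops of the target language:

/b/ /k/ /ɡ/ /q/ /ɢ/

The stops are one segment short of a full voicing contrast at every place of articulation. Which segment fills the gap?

/p/

Voiceless: /k/ (velar), /q/ (uvular).
Voiced: /b/ (bilabial), /ɡ/ (velar), /ɢ/ (uvular).
The bilabial row has no voiceless member, so the gap is the voiceless bilabial stop /p/.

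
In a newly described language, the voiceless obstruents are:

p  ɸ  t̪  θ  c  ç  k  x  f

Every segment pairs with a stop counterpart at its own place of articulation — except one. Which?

/f/

Bilabial: /p/ ~ /ɸ/
Dental: /t̪/ ~ /θ/
Palatal: /c/ ~ /ç/
Velar: /k/ ~ /x/
Labiodental: only /f/ (fricative); no stop partner.
So /f/ is the unpaired segment.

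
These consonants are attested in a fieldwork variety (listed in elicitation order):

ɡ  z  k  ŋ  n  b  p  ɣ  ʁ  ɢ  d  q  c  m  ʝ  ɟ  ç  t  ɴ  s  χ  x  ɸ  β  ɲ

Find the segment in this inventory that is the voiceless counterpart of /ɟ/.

/ɟ/ is a voiced palatal stop.
The voiceless counterpart is a voiceless palatal stop — in this inventory, /c/.

/c/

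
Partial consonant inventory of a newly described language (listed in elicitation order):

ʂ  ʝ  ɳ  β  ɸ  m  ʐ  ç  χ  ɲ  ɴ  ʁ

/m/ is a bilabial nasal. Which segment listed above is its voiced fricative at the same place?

/β/

The voiced fricative at the same place is a voiced bilabial fricative — in this inventory, /β/.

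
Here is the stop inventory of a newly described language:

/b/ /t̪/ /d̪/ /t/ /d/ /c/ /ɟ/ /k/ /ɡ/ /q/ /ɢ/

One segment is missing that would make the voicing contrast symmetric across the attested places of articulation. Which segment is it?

/p/

bilabial: voiceless —, voiced /b/.
dental: voiceless /t̪/, voiced /d̪/.
alveolar: voiceless /t/, voiced /d/.
palatal: voiceless /c/, voiced /ɟ/.
velar: voiceless /k/, voiced /ɡ/.
uvular: voiceless /q/, voiced /ɢ/.
The bilabial row has no voiceless member, so the gap is the voiceless bilabial stop /p/.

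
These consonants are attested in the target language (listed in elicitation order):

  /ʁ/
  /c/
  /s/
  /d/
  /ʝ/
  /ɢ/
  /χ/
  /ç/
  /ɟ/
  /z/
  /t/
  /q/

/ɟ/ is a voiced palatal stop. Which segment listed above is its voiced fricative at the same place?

The voiced fricative at the same place is a voiced palatal fricative — in this inventory, /ʝ/.

/ʝ/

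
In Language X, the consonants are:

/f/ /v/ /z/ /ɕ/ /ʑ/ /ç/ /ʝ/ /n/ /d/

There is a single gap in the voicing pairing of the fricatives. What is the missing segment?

Voiceless: /f/ (labiodental), /ɕ/ (alveolo-palatal), /ç/ (palatal).
Voiced: /v/ (labiodental), /z/ (alveolar), /ʑ/ (alveolo-palatal), /ʝ/ (palatal).
The alveolar row has no voiceless member, so the gap is the voiceless alveolar fricative /s/.

/s/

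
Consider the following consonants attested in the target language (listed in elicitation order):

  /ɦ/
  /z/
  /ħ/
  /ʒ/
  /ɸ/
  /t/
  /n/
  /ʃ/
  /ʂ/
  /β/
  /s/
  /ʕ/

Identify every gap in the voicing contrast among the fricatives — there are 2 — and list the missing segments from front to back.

/ʐ/, /h/

bilabial: voiceless /ɸ/, voiced /β/.
alveolar: voiceless /s/, voiced /z/.
postalveolar: voiceless /ʃ/, voiced /ʒ/.
retroflex: voiceless /ʂ/, voiced —.
pharyngeal: voiceless /ħ/, voiced /ʕ/.
glottal: voiceless —, voiced /ɦ/.
Gaps, from front to back: retroflex lacks voiced (/ʐ/); glottal lacks voiceless (/h/).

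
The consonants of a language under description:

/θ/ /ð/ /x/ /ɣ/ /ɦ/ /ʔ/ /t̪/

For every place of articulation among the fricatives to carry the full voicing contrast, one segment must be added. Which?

Voiceless: /θ/ (dental), /x/ (velar).
Voiced: /ð/ (dental), /ɣ/ (velar), /ɦ/ (glottal).
The glottal row has no voiceless member, so the gap is the voiceless glottal fricative /h/.

/h/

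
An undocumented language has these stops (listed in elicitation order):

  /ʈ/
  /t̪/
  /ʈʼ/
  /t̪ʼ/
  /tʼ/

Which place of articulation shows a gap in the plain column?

place of articulation  plain     ejective
dental            t̪        t̪ʼ     
alveolar          —         tʼ      
retroflex         ʈ         ʈʼ      
Every place of articulation has a plain member except alveolar, where /t/ would be expected.

alveolar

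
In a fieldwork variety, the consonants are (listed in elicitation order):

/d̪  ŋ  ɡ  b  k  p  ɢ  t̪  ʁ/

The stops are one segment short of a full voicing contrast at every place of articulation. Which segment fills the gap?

/q/

Voiceless: /p/ (bilabial), /t̪/ (dental), /k/ (velar).
Voiced: /b/ (bilabial), /d̪/ (dental), /ɡ/ (velar), /ɢ/ (uvular).
The uvular row has no voiceless member, so the gap is the voiceless uvular stop /q/.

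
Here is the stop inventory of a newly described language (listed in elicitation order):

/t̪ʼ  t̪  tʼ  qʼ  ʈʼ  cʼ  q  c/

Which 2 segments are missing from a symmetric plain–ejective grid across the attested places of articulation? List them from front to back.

place of articulation  plain     ejective
dental            t̪        t̪ʼ     
alveolar          —         tʼ      
retroflex         —         ʈʼ      
palatal           c         cʼ      
uvular            q         qʼ      
Gaps, from front to back: alveolar lacks plain (/t/); retroflex lacks plain (/ʈ/).

/t/, /ʈ/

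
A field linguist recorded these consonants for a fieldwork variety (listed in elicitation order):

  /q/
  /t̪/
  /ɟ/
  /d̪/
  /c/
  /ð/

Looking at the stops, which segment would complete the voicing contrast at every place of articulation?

/ɢ/

dental: voiceless /t̪/, voiced /d̪/.
palatal: voiceless /c/, voiced /ɟ/.
uvular: voiceless /q/, voiced —.
The uvular row has no voiced member, so the gap is the voiced uvular stop /ɢ/.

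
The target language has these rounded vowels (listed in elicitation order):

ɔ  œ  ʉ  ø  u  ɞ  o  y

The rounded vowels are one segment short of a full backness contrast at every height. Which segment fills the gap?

Front: /y/ (high), /ø/ (high-mid), /œ/ (low-mid).
Central: /ʉ/ (high), /ɞ/ (low-mid).
Back: /u/ (high), /o/ (high-mid), /ɔ/ (low-mid).
The high-mid row has no central member, so the gap is the high-mid central rounded vowel /ɵ/.

/ɵ/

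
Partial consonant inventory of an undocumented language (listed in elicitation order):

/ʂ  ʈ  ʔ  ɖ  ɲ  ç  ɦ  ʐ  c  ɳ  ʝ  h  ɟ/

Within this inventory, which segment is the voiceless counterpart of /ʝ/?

/ç/

/ʝ/ is a voiced palatal fricative.
The voiceless counterpart is a voiceless palatal fricative — in this inventory, /ç/.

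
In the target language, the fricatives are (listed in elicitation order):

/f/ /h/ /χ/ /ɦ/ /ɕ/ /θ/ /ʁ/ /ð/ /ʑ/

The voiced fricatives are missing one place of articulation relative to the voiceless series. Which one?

labiodental

place of articulation  voiceless  voiced  
labiodental       f         —       
dental            θ         ð       
alveolo-palatal   ɕ         ʑ       
uvular            χ         ʁ       
glottal           h         ɦ       
Every place of articulation has a voiced member except labiodental, where /v/ would be expected.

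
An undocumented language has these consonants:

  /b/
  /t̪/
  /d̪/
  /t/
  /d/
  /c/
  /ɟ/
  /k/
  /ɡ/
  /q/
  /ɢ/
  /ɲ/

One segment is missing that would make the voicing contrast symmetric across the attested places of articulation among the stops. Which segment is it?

/p/

place of articulation  voiceless  voiced  
bilabial          —         b       
dental            t̪        d̪      
alveolar          t         d       
palatal           c         ɟ       
velar             k         ɡ       
uvular            q         ɢ       
The bilabial row has no voiceless member, so the gap is the voiceless bilabial stop /p/.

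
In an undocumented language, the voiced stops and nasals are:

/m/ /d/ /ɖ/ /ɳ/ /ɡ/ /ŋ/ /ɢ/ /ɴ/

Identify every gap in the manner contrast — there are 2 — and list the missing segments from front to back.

place of articulation  oral stop  nasal   
bilabial          —         m       
alveolar          d         —       
retroflex         ɖ         ɳ       
velar             ɡ         ŋ       
uvular            ɢ         ɴ       
Gaps, from front to back: bilabial lacks oral stop (/b/); alveolar lacks nasal (/n/).

/b/, /n/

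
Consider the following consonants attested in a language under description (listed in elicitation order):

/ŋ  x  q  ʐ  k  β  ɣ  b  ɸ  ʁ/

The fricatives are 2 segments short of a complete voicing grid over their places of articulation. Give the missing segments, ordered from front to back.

/ʂ/, /χ/

bilabial: voiceless /ɸ/, voiced /β/.
retroflex: voiceless —, voiced /ʐ/.
velar: voiceless /x/, voiced /ɣ/.
uvular: voiceless —, voiced /ʁ/.
Gaps, from front to back: retroflex lacks voiceless (/ʂ/); uvular lacks voiceless (/χ/).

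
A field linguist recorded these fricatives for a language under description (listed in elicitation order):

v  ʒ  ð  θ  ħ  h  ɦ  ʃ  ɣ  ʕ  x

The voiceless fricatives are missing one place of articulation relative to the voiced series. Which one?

labiodental: voiceless —, voiced /v/.
dental: voiceless /θ/, voiced /ð/.
postalveolar: voiceless /ʃ/, voiced /ʒ/.
velar: voiceless /x/, voiced /ɣ/.
pharyngeal: voiceless /ħ/, voiced /ʕ/.
glottal: voiceless /h/, voiced /ɦ/.
Every place of articulation has a voiceless member except labiodental, where /f/ would be expected.

labiodental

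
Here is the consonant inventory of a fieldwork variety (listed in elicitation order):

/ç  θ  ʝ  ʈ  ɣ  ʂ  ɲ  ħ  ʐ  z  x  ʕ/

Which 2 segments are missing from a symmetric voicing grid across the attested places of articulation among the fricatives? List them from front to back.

/ð/, /s/

dental: voiceless /θ/, voiced —.
alveolar: voiceless —, voiced /z/.
retroflex: voiceless /ʂ/, voiced /ʐ/.
palatal: voiceless /ç/, voiced /ʝ/.
velar: voiceless /x/, voiced /ɣ/.
pharyngeal: voiceless /ħ/, voiced /ʕ/.
Gaps, from front to back: dental lacks voiced (/ð/); alveolar lacks voiceless (/s/).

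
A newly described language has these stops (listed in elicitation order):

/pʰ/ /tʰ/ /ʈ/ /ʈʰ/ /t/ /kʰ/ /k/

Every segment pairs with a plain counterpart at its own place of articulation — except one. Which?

/pʰ/

Alveolar: /t/ ~ /tʰ/
Retroflex: /ʈ/ ~ /ʈʰ/
Velar: /k/ ~ /kʰ/
Bilabial: only /pʰ/ (aspirated); no plain partner.
So /pʰ/ is the unpaired segment.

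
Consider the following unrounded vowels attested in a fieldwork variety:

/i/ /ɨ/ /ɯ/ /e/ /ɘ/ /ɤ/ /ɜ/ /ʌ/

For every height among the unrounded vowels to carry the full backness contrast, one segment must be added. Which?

/ɛ/

Front: /i/ (high), /e/ (high-mid).
Central: /ɨ/ (high), /ɘ/ (high-mid), /ɜ/ (low-mid).
Back: /ɯ/ (high), /ɤ/ (high-mid), /ʌ/ (low-mid).
The low-mid row has no front member, so the gap is the low-mid front unrounded vowel /ɛ/.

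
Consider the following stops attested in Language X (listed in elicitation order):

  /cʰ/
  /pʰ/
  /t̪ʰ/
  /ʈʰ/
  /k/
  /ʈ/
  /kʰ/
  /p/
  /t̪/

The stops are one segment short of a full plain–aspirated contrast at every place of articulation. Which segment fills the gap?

/c/

place of articulation  plain     aspirated
bilabial          p         pʰ      
dental            t̪        t̪ʰ     
retroflex         ʈ         ʈʰ      
palatal           —         cʰ      
velar             k         kʰ      
The palatal row has no plain member, so the gap is the plain palatal stop /c/.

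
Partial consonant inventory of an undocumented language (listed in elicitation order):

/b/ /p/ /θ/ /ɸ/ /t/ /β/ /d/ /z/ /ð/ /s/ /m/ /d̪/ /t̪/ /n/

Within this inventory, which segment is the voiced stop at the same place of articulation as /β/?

/b/

/β/ is a voiced bilabial fricative.
The voiced stop at the same place is a voiced bilabial stop — in this inventory, /b/.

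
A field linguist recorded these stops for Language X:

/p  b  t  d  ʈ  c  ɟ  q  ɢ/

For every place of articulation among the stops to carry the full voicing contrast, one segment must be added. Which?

Voiceless: /p/ (bilabial), /t/ (alveolar), /ʈ/ (retroflex), /c/ (palatal), /q/ (uvular).
Voiced: /b/ (bilabial), /d/ (alveolar), /ɟ/ (palatal), /ɢ/ (uvular).
The retroflex row has no voiced member, so the gap is the voiced retroflex stop /ɖ/.

/ɖ/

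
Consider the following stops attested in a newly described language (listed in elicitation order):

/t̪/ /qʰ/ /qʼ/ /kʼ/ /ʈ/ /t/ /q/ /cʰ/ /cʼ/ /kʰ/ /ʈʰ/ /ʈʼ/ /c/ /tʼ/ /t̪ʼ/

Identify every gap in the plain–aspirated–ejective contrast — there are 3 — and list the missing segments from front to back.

/t̪ʰ/, /tʰ/, /k/

place of articulation  plain     aspirated  ejective
dental            t̪        —         t̪ʼ     
alveolar          t         —         tʼ      
retroflex         ʈ         ʈʰ        ʈʼ      
palatal           c         cʰ        cʼ      
velar             —         kʰ        kʼ      
uvular            q         qʰ        qʼ      
Gaps, from front to back: dental lacks aspirated (/t̪ʰ/); alveolar lacks aspirated (/tʰ/); velar lacks plain (/k/).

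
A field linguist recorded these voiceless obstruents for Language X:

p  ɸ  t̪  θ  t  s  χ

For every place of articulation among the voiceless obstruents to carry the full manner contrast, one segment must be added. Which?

bilabial: stop /p/, fricative /ɸ/.
dental: stop /t̪/, fricative /θ/.
alveolar: stop /t/, fricative /s/.
uvular: stop —, fricative /χ/.
The uvular row has no stop member, so the gap is the uvular stop /q/.

/q/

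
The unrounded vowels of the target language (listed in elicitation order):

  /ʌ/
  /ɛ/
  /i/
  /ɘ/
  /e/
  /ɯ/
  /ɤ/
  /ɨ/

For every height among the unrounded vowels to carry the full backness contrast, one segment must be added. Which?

Front: /i/ (high), /e/ (high-mid), /ɛ/ (low-mid).
Central: /ɨ/ (high), /ɘ/ (high-mid).
Back: /ɯ/ (high), /ɤ/ (high-mid), /ʌ/ (low-mid).
The low-mid row has no central member, so the gap is the low-mid central unrounded vowel /ɜ/.

/ɜ/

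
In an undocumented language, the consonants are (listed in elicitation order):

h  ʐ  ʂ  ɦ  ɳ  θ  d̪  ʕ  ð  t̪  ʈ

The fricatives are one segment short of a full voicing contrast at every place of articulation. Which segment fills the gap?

Voiceless: /θ/ (dental), /ʂ/ (retroflex), /h/ (glottal).
Voiced: /ð/ (dental), /ʐ/ (retroflex), /ʕ/ (pharyngeal), /ɦ/ (glottal).
The pharyngeal row has no voiceless member, so the gap is the voiceless pharyngeal fricative /ħ/.

/ħ/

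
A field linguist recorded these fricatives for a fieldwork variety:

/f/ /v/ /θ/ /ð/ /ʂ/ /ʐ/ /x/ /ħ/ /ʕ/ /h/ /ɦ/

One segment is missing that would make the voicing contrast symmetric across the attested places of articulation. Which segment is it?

Voiceless: /f/ (labiodental), /θ/ (dental), /ʂ/ (retroflex), /x/ (velar), /ħ/ (pharyngeal), /h/ (glottal).
Voiced: /v/ (labiodental), /ð/ (dental), /ʐ/ (retroflex), /ʕ/ (pharyngeal), /ɦ/ (glottal).
The velar row has no voiced member, so the gap is the voiced velar fricative /ɣ/.

/ɣ/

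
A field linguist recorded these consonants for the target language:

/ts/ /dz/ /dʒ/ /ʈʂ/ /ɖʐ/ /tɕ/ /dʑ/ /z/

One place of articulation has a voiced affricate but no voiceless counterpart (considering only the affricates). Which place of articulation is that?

postalveolar

place of articulation  voiceless  voiced  
alveolar          ts        dz      
postalveolar      —         dʒ      
retroflex         ʈʂ        ɖʐ      
alveolo-palatal   tɕ        dʑ      
Every place of articulation has a voiceless member except postalveolar, where /tʃ/ would be expected.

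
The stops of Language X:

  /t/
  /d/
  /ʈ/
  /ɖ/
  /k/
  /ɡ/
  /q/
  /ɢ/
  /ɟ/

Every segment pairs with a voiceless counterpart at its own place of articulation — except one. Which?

/ɟ/

Alveolar: /t/ ~ /d/
Retroflex: /ʈ/ ~ /ɖ/
Velar: /k/ ~ /ɡ/
Uvular: /q/ ~ /ɢ/
Palatal: only /ɟ/ (voiced); no voiceless partner.
So /ɟ/ is the unpaired segment.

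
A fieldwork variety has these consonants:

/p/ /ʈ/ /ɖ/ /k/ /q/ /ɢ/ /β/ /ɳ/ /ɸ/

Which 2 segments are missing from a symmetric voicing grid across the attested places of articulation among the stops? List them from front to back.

place of articulation  voiceless  voiced  
bilabial          p         —       
retroflex         ʈ         ɖ       
velar             k         —       
uvular            q         ɢ       
Gaps, from front to back: bilabial lacks voiced (/b/); velar lacks voiced (/ɡ/).

/b/, /ɡ/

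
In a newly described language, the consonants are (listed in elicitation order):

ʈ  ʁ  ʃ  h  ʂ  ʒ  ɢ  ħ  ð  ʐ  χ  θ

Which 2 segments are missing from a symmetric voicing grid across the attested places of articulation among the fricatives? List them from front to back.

dental: voiceless /θ/, voiced /ð/.
postalveolar: voiceless /ʃ/, voiced /ʒ/.
retroflex: voiceless /ʂ/, voiced /ʐ/.
uvular: voiceless /χ/, voiced /ʁ/.
pharyngeal: voiceless /ħ/, voiced —.
glottal: voiceless /h/, voiced —.
Gaps, from front to back: pharyngeal lacks voiced (/ʕ/); glottal lacks voiced (/ɦ/).

/ʕ/, /ɦ/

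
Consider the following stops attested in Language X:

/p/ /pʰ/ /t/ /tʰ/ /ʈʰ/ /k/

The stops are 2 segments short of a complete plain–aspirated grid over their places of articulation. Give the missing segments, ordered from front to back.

/ʈ/, /kʰ/

Plain: /p/ (bilabial), /t/ (alveolar), /k/ (velar).
Aspirated: /pʰ/ (bilabial), /tʰ/ (alveolar), /ʈʰ/ (retroflex).
Gaps, from front to back: retroflex lacks plain (/ʈ/); velar lacks aspirated (/kʰ/).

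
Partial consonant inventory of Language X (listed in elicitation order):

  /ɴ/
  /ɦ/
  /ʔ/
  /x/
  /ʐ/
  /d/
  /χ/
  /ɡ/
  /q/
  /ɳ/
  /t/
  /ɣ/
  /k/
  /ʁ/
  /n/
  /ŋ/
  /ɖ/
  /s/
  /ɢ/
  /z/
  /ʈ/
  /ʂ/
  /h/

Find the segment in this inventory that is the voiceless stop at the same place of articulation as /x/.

/k/

/x/ is a voiceless velar fricative.
The voiceless stop at the same place is a voiceless velar stop — in this inventory, /k/.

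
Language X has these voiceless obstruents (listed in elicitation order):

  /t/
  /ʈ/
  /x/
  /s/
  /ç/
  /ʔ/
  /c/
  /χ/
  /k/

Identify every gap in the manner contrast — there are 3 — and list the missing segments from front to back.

/ʂ/, /q/, /h/

alveolar: stop /t/, fricative /s/.
retroflex: stop /ʈ/, fricative —.
palatal: stop /c/, fricative /ç/.
velar: stop /k/, fricative /x/.
uvular: stop —, fricative /χ/.
glottal: stop /ʔ/, fricative —.
Gaps, from front to back: retroflex lacks fricative (/ʂ/); uvular lacks stop (/q/); glottal lacks fricative (/h/).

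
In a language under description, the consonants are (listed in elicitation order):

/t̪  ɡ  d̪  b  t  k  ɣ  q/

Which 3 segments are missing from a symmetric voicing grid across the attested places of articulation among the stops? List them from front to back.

bilabial: voiceless —, voiced /b/.
dental: voiceless /t̪/, voiced /d̪/.
alveolar: voiceless /t/, voiced —.
velar: voiceless /k/, voiced /ɡ/.
uvular: voiceless /q/, voiced —.
Gaps, from front to back: bilabial lacks voiceless (/p/); alveolar lacks voiced (/d/); uvular lacks voiced (/ɢ/).

/p/, /d/, /ɢ/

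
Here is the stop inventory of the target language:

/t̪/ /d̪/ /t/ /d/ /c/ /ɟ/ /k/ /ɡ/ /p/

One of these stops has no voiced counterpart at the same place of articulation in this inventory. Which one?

Dental: /t̪/ ~ /d̪/
Alveolar: /t/ ~ /d/
Palatal: /c/ ~ /ɟ/
Velar: /k/ ~ /ɡ/
Bilabial: only /p/ (voiceless); no voiced partner.
So /p/ is the unpaired segment.

/p/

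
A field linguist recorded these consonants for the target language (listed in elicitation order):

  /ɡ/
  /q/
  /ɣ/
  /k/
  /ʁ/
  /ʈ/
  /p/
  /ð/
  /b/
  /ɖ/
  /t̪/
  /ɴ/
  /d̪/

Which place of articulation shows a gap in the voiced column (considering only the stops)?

uvular

Voiceless: /p/ (bilabial), /t̪/ (dental), /ʈ/ (retroflex), /k/ (velar), /q/ (uvular).
Voiced: /b/ (bilabial), /d̪/ (dental), /ɖ/ (retroflex), /ɡ/ (velar).
Every place of articulation has a voiced member except uvular, where /ɢ/ would be expected.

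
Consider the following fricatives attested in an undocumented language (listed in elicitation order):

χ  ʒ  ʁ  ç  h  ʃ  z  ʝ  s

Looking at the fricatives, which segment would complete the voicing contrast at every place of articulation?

Voiceless: /s/ (alveolar), /ʃ/ (postalveolar), /ç/ (palatal), /χ/ (uvular), /h/ (glottal).
Voiced: /z/ (alveolar), /ʒ/ (postalveolar), /ʝ/ (palatal), /ʁ/ (uvular).
The glottal row has no voiced member, so the gap is the voiced glottal fricative /ɦ/.

/ɦ/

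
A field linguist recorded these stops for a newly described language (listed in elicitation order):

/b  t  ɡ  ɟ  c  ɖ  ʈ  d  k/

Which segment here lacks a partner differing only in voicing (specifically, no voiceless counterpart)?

/b/

Alveolar: /t/ ~ /d/
Retroflex: /ʈ/ ~ /ɖ/
Palatal: /c/ ~ /ɟ/
Velar: /k/ ~ /ɡ/
Bilabial: only /b/ (voiced); no voiceless partner.
So /b/ is the unpaired segment.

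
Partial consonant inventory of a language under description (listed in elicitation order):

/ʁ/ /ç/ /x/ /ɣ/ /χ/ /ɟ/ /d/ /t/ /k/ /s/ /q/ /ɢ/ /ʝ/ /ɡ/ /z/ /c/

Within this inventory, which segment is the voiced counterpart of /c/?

/ɟ/

/c/ is a voiceless palatal stop.
The voiced counterpart is a voiced palatal stop — in this inventory, /ɟ/.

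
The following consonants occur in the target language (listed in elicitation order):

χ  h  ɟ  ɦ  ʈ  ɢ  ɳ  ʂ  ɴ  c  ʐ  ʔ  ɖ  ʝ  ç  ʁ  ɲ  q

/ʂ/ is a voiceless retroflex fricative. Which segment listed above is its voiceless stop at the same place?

/ʈ/

The voiceless stop at the same place is a voiceless retroflex stop — in this inventory, /ʈ/.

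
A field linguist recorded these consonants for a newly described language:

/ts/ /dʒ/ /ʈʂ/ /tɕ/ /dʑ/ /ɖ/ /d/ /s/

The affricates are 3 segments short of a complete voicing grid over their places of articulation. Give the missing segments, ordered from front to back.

place of articulation  voiceless  voiced  
alveolar          ts        —       
postalveolar      —         dʒ      
retroflex         ʈʂ        —       
alveolo-palatal   tɕ        dʑ      
Gaps, from front to back: alveolar lacks voiced (/dz/); postalveolar lacks voiceless (/tʃ/); retroflex lacks voiced (/ɖʐ/).

/dz/, /tʃ/, /ɖʐ/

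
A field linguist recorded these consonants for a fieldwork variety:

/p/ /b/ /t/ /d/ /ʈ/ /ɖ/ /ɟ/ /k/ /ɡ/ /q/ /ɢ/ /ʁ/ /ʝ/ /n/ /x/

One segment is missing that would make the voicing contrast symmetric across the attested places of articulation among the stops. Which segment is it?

Voiceless: /p/ (bilabial), /t/ (alveolar), /ʈ/ (retroflex), /k/ (velar), /q/ (uvular).
Voiced: /b/ (bilabial), /d/ (alveolar), /ɖ/ (retroflex), /ɟ/ (palatal), /ɡ/ (velar), /ɢ/ (uvular).
The palatal row has no voiceless member, so the gap is the voiceless palatal stop /c/.

/c/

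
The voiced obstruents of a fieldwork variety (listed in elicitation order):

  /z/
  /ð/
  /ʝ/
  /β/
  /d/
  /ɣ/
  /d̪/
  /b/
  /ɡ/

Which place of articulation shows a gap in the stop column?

palatal

Stop: /b/ (bilabial), /d̪/ (dental), /d/ (alveolar), /ɡ/ (velar).
Fricative: /β/ (bilabial), /ð/ (dental), /z/ (alveolar), /ʝ/ (palatal), /ɣ/ (velar).
Every place of articulation has a stop member except palatal, where /ɟ/ would be expected.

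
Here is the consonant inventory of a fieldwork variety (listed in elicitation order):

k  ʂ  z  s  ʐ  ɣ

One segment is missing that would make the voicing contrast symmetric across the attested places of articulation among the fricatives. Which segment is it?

/x/

place of articulation  voiceless  voiced  
alveolar          s         z       
retroflex         ʂ         ʐ       
velar             —         ɣ       
The velar row has no voiceless member, so the gap is the voiceless velar fricative /x/.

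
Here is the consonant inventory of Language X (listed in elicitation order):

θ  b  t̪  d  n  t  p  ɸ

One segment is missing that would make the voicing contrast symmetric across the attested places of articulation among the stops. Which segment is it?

/d̪/

Voiceless: /p/ (bilabial), /t̪/ (dental), /t/ (alveolar).
Voiced: /b/ (bilabial), /d/ (alveolar).
The dental row has no voiced member, so the gap is the voiced dental stop /d̪/.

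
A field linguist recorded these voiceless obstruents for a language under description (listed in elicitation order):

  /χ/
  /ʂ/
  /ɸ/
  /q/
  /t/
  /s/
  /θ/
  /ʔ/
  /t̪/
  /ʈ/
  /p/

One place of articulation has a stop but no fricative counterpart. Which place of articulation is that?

glottal

bilabial: stop /p/, fricative /ɸ/.
dental: stop /t̪/, fricative /θ/.
alveolar: stop /t/, fricative /s/.
retroflex: stop /ʈ/, fricative /ʂ/.
uvular: stop /q/, fricative /χ/.
glottal: stop /ʔ/, fricative —.
Every place of articulation has a fricative member except glottal, where /h/ would be expected.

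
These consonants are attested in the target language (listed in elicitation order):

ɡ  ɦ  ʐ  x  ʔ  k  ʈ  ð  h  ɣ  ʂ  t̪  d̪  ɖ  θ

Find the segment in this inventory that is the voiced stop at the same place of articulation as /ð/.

/ð/ is a voiced dental fricative.
The voiced stop at the same place is a voiced dental stop — in this inventory, /d̪/.

/d̪/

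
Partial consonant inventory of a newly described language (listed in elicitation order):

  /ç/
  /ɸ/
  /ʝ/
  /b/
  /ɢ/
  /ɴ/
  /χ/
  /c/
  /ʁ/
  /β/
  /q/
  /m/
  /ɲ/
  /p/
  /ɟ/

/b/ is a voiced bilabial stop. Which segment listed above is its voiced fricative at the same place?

/β/

The voiced fricative at the same place is a voiced bilabial fricative — in this inventory, /β/.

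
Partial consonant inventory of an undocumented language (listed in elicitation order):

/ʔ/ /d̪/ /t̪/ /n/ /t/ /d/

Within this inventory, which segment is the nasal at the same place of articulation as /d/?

/d/ is a voiced alveolar stop.
The nasal at the same place is an alveolar nasal — in this inventory, /n/.

/n/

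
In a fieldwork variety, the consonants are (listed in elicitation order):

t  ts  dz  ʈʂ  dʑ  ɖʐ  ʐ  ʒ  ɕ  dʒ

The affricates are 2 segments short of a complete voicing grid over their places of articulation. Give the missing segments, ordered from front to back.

/tʃ/, /tɕ/

Voiceless: /ts/ (alveolar), /ʈʂ/ (retroflex).
Voiced: /dz/ (alveolar), /dʒ/ (postalveolar), /ɖʐ/ (retroflex), /dʑ/ (alveolo-palatal).
Gaps, from front to back: postalveolar lacks voiceless (/tʃ/); alveolo-palatal lacks voiceless (/tɕ/).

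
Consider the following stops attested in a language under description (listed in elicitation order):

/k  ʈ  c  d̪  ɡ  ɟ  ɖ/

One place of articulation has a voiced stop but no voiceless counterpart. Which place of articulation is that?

dental

dental: voiceless —, voiced /d̪/.
retroflex: voiceless /ʈ/, voiced /ɖ/.
palatal: voiceless /c/, voiced /ɟ/.
velar: voiceless /k/, voiced /ɡ/.
Every place of articulation has a voiceless member except dental, where /t̪/ would be expected.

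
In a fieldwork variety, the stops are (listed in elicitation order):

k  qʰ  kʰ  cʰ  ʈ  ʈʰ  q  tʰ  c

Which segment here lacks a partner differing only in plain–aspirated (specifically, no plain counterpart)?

Retroflex: /ʈ/ ~ /ʈʰ/
Palatal: /c/ ~ /cʰ/
Velar: /k/ ~ /kʰ/
Uvular: /q/ ~ /qʰ/
Alveolar: only /tʰ/ (aspirated); no plain partner.
So /tʰ/ is the unpaired segment.

/tʰ/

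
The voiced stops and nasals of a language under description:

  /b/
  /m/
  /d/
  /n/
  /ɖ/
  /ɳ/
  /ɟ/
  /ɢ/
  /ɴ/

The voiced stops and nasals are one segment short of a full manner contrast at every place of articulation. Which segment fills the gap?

/ɲ/

place of articulation  oral stop  nasal   
bilabial          b         m       
alveolar          d         n       
retroflex         ɖ         ɳ       
palatal           ɟ         —       
uvular            ɢ         ɴ       
The palatal row has no nasal member, so the gap is the palatal nasal /ɲ/.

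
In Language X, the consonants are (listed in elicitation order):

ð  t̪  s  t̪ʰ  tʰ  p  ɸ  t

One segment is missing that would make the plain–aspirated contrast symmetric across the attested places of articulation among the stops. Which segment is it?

/pʰ/

place of articulation  plain     aspirated
bilabial          p         —       
dental            t̪        t̪ʰ     
alveolar          t         tʰ      
The bilabial row has no aspirated member, so the gap is the aspirated bilabial stop /pʰ/.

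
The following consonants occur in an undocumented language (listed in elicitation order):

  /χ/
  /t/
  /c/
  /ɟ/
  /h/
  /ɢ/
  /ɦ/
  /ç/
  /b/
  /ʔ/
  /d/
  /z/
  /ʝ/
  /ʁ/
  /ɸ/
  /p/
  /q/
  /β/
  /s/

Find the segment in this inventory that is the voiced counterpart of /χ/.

/ʁ/

/χ/ is a voiceless uvular fricative.
The voiced counterpart is a voiced uvular fricative — in this inventory, /ʁ/.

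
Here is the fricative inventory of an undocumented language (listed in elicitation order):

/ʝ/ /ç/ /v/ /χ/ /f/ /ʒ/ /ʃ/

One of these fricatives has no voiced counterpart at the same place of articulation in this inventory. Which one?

Labiodental: /f/ ~ /v/
Postalveolar: /ʃ/ ~ /ʒ/
Palatal: /ç/ ~ /ʝ/
Uvular: only /χ/ (voiceless); no voiced partner.
So /χ/ is the unpaired segment.

/χ/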